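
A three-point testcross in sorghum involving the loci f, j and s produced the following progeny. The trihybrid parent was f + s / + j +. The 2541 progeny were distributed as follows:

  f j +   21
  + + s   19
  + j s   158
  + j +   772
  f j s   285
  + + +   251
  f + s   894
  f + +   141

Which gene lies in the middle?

f

The two rarest classes, + + s and f j +, are the double crossovers. Comparing them with the parentals, only the f allele has switched, so f is the middle locus and the order is j – f – s.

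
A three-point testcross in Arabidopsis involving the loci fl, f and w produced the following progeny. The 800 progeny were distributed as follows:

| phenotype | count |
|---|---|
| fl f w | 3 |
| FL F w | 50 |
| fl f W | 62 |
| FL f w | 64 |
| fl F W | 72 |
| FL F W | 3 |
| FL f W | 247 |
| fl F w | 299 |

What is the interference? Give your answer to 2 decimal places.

The two most frequent reciprocal classes, fl F w and FL f W, are the parental types, so the F1 was fl F w / FL f W.
The two rarest classes, fl f w and FL F W, are the double crossovers. Comparing them with the parentals, only the f allele has switched, so f is the middle locus and the order is w – f – fl.
w–f: (136 + 6)/800 = 0.1775; f–fl: (112 + 6)/800 = 0.1475.
Expected DCO frequency = 0.1775 × 0.1475 ≈ 0.02618; observed = 6/800 ≈ 0.00750.
Coefficient of coincidence = 0.00750/0.02618 ≈ 0.29; interference = 1 − 0.29 = 0.71.

0.71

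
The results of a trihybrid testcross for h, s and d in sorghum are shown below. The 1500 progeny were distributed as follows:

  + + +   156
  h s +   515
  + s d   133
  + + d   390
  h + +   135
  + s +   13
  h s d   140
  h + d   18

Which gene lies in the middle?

h

The two most frequent reciprocal classes, h s + and + + d, are the parental types, so the F1 was h s + / + + d.
The two rarest classes, + s + and h + d, are the double crossovers. Comparing them with the parentals, only the h allele has switched, so h is the middle locus and the order is s – h – d.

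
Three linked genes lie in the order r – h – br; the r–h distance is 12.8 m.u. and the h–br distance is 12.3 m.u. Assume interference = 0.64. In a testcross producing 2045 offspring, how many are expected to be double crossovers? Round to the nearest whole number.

Map distances give recombination frequencies of 0.128 and 0.123 for the two intervals.
With interference 0.64 (so coincidence = 0.36), expected double-crossover frequency = 0.128 × 0.123 × 0.36 = 0.00567.
Expected number = 0.00567 × 2045 = 11.59 ≈ 12.

12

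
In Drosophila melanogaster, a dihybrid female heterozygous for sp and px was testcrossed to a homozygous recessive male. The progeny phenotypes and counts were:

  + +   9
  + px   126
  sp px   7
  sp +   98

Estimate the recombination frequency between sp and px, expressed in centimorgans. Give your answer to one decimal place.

The two most frequent classes, + px (126) and sp + (98), are the parental types, so the F1 was + px / sp +.
The recombinant classes are + + and sp px: 9 + 7 = 16.
Recombination frequency = 16/240 = 0.0667 ≈ 6.7%, i.e. 6.7 centimorgans.

6.7 centimorgans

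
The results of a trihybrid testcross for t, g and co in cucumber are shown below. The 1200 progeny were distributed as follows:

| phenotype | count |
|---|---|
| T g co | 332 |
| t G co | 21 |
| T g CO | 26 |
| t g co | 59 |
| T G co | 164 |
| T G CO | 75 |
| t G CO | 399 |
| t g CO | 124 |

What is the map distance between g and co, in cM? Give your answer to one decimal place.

The two most frequent reciprocal classes, T g co and t G CO, are the parental types, so the F1 was T g co / t G CO.
The two rarest classes, T g CO and t G co, are the double crossovers. Comparing them with the parentals, only the co allele has switched, so co is the middle locus and the order is t – co – g.
Crossovers in the co–g interval produce the single-crossover classes T G co and t g CO (164 + 124 = 288) plus the double crossovers (47).
RF(co–g) = (288 + 47) / 1200 = 335/1200 = 0.2792 → 27.9 cM.

27.9 cM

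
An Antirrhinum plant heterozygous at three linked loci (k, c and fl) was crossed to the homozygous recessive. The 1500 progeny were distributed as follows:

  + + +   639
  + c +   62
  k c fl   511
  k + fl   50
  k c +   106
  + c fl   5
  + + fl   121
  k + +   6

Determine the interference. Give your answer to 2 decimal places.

The two most frequent reciprocal classes, k c fl and + + +, are the parental types, so the F1 was k c fl / + + +.
The two rarest classes, + c fl and k + +, are the double crossovers. Comparing them with the parentals, only the k allele has switched, so k is the middle locus and the order is fl – k – c.
fl–k: (227 + 11)/1500 = 0.1587; k–c: (112 + 11)/1500 = 0.0820.
Expected DCO frequency = 0.1587 × 0.0820 ≈ 0.01301; observed = 11/1500 ≈ 0.00733.
Coefficient of coincidence = 0.00733/0.01301 ≈ 0.56; interference = 1 − 0.56 = 0.44.

0.44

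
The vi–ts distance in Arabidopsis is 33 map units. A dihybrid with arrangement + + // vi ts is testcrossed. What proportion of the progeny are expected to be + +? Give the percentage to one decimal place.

33.5%

A map distance of 33 map units corresponds to a recombination frequency of 0.330.
The F1 is + + / vi ts, so + + is a parental gamete class with expected frequency (1 − r)/2 = 0.670/2 = 0.3350.
That is 0.3350 = 33.5% of the progeny.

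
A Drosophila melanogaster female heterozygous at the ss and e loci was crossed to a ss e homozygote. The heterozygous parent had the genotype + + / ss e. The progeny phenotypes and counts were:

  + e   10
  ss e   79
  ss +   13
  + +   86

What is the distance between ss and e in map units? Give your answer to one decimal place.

12.2 map units

The recombinant classes are + e and ss +: 10 + 13 = 23.
Recombination frequency = 23/188 = 0.1223 ≈ 12.2%, i.e. 12.2 map units.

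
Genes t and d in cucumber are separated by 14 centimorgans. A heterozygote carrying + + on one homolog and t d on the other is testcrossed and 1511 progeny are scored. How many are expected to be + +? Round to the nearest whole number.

650

A map distance of 14 centimorgans corresponds to a recombination frequency of 0.140.
The F1 is + + / t d, so + + is a parental gamete class with expected frequency (1 − r)/2 = 0.860/2 = 0.4300.
Expected number = 0.4300 × 1511 = 649.73 ≈ 650.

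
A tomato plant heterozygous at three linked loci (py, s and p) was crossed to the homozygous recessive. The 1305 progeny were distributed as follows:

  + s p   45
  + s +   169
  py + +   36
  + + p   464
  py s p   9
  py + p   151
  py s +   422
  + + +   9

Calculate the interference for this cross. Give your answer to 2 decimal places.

The two most frequent reciprocal classes, + + p and py s +, are the parental types, so the F1 was + + p / py s +.
The two rarest classes, + + + and py s p, are the double crossovers. Comparing them with the parentals, only the p allele has switched, so p is the middle locus and the order is s – p – py.
s–p: (81 + 18)/1305 = 0.0759; p–py: (320 + 18)/1305 = 0.2590.
Expected DCO frequency = 0.0759 × 0.2590 ≈ 0.01966; observed = 18/1305 ≈ 0.01379.
Coefficient of coincidence = 0.01379/0.01966 ≈ 0.70; interference = 1 − 0.70 = 0.30.

0.30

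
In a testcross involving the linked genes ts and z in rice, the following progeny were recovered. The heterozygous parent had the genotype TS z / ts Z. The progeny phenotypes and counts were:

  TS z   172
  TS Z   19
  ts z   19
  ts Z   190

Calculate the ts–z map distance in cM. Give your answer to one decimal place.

9.5 cM

The recombinant classes are TS Z and ts z: 19 + 19 = 38.
Recombination frequency = 38/400 = 0.0950 ≈ 9.5%, i.e. 9.5 cM.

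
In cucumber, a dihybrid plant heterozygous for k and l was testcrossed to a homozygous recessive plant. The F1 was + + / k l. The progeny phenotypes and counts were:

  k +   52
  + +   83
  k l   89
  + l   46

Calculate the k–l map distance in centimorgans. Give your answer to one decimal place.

The recombinant classes are + l and k +: 46 + 52 = 98.
Recombination frequency = 98/270 = 0.3630 ≈ 36.3%, i.e. 36.3 centimorgans.

36.3 centimorgans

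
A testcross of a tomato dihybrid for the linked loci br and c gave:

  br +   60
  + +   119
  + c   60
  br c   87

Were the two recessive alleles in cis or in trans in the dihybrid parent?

cis

The two most frequent classes are + + (119) and br c (87); these are the parental (non-recombinant) types.
So the F1 carried + + on one chromosome and br c on the other — the recessive alleles are on the same chromosome (cis / coupling).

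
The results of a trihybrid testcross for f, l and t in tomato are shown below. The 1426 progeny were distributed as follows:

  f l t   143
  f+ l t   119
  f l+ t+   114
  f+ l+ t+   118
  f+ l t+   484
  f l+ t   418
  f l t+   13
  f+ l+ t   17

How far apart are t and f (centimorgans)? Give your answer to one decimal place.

18.4 centimorgans

The two most frequent reciprocal classes, f+ l t+ and f l+ t, are the parental types, so the F1 was f+ l t+ / f l+ t.
The two rarest classes, f l t+ and f+ l+ t, are the double crossovers. Comparing them with the parentals, only the f allele has switched, so f is the middle locus and the order is l – f – t.
Crossovers in the f–t interval produce the single-crossover classes f+ l t and f l+ t+ (119 + 114 = 233) plus the double crossovers (30).
RF(f–t) = (233 + 30) / 1426 = 263/1426 = 0.1844 → 18.4 centimorgans.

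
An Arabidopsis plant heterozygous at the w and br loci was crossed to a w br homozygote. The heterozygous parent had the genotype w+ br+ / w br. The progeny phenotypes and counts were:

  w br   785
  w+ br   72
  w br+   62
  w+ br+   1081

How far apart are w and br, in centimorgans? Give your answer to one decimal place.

The recombinant classes are w+ br and w br+: 72 + 62 = 134.
Recombination frequency = 134/2000 = 0.0670 ≈ 6.7%, i.e. 6.7 centimorgans.

6.7 centimorgans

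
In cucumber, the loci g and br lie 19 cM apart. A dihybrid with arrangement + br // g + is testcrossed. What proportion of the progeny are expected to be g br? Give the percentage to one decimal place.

9.5%

A map distance of 19 cM corresponds to a recombination frequency of 0.190.
The F1 is + br / g +, so g br is a recombinant gamete class with expected frequency r/2 = 0.190/2 = 0.0950.
That is 0.0950 = 9.5% of the progeny.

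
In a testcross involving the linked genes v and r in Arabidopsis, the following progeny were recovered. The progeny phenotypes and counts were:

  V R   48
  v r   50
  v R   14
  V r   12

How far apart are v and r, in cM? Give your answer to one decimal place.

The two most frequent classes, V R (48) and v r (50), are the parental types, so the F1 was V R / v r.
The recombinant classes are V r and v R: 12 + 14 = 26.
Recombination frequency = 26/124 = 0.2097 ≈ 21.0%, i.e. 21.0 cM.

21.0 cM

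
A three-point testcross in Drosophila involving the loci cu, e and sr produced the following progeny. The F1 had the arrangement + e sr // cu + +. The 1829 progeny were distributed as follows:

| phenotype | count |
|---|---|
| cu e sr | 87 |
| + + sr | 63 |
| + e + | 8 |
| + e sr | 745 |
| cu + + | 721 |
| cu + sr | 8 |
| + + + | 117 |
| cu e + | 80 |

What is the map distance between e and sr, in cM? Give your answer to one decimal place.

8.7 cM

The two rarest classes, + e + and cu + sr, are the double crossovers. Comparing them with the parentals, only the sr allele has switched, so sr is the middle locus and the order is cu – sr – e.
Crossovers in the sr–e interval produce the single-crossover classes + + sr and cu e + (63 + 80 = 143) plus the double crossovers (16).
RF(sr–e) = (143 + 16) / 1829 = 159/1829 = 0.0869 → 8.7 cM.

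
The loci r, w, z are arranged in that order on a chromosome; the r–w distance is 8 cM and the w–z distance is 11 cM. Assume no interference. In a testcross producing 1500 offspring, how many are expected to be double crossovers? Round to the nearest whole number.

Map distances give recombination frequencies of 0.080 and 0.110 for the two intervals.
With no interference, expected double-crossover frequency = 0.080 × 0.110 = 0.00880.
Expected number = 0.00880 × 1500 = 13.20 ≈ 13.

13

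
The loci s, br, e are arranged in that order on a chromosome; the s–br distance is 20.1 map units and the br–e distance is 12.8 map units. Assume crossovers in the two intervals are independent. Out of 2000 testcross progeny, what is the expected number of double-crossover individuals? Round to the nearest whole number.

Map distances give recombination frequencies of 0.201 and 0.128 for the two intervals.
With no interference, expected double-crossover frequency = 0.201 × 0.128 = 0.02573.
Expected number = 0.02573 × 2000 = 51.46 ≈ 51.

51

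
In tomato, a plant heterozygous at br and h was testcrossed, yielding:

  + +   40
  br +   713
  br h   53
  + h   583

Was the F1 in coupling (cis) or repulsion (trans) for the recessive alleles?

trans

The two most frequent classes are + h (583) and br + (713); these are the parental (non-recombinant) types.
So the F1 carried + h on one chromosome and br + on the other — the recessive alleles are on opposite chromosomes (trans / repulsion).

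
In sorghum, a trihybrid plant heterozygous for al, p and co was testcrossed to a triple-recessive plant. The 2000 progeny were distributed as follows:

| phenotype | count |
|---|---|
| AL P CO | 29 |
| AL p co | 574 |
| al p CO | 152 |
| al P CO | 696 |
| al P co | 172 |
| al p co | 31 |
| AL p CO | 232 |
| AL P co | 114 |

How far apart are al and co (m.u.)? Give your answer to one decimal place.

The two most frequent reciprocal classes, AL p co and al P CO, are the parental types, so the F1 was AL p co / al P CO.
The two rarest classes, al p co and AL P CO, are the double crossovers. Comparing them with the parentals, only the al allele has switched, so al is the middle locus and the order is p – al – co.
Crossovers in the al–co interval produce the single-crossover classes AL p CO and al P co (232 + 172 = 404) plus the double crossovers (60).
RF(al–co) = (404 + 60) / 2000 = 464/2000 = 0.2320 → 23.2 m.u.

23.2 m.u.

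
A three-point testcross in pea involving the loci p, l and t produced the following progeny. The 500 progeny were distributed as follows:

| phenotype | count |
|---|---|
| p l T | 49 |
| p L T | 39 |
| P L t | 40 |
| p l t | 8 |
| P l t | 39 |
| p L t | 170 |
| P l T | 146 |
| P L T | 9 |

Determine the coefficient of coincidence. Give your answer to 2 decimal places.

0.84

The two most frequent reciprocal classes, p L t and P l T, are the parental types, so the F1 was p L t / P l T.
The two rarest classes, p l t and P L T, are the double crossovers. Comparing them with the parentals, only the l allele has switched, so l is the middle locus and the order is p – l – t.
p–l: (89 + 17)/500 = 0.2120; l–t: (78 + 17)/500 = 0.1900.
Expected DCO frequency = 0.2120 × 0.1900 ≈ 0.04028; observed = 17/500 ≈ 0.03400.
Coefficient of coincidence = 0.03400/0.04028 ≈ 0.84.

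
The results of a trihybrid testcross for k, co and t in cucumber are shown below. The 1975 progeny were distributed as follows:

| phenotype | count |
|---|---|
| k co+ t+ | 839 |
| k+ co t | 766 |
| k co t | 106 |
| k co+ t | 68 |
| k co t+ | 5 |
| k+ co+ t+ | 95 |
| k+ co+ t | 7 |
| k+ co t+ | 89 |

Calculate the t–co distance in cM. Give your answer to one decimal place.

8.6 cM

The two most frequent reciprocal classes, k+ co t and k co+ t+, are the parental types, so the F1 was k+ co t / k co+ t+.
The two rarest classes, k+ co+ t and k co t+, are the double crossovers. Comparing them with the parentals, only the co allele has switched, so co is the middle locus and the order is k – co – t.
Crossovers in the co–t interval produce the single-crossover classes k+ co t+ and k co+ t (89 + 68 = 157) plus the double crossovers (12).
RF(co–t) = (157 + 12) / 1975 = 169/1975 = 0.0856 → 8.6 cM.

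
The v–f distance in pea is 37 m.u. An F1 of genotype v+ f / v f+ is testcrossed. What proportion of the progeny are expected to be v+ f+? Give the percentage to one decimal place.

18.5%

A map distance of 37 m.u. corresponds to a recombination frequency of 0.370.
The F1 is v+ f / v f+, so v+ f+ is a recombinant gamete class with expected frequency r/2 = 0.370/2 = 0.1850.
That is 0.1850 = 18.5% of the progeny.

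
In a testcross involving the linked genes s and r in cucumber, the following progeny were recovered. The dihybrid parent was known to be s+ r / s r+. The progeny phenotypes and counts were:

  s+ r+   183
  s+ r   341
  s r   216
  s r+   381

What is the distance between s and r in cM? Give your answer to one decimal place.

35.6 cM

The recombinant classes are s+ r+ and s r: 183 + 216 = 399.
Recombination frequency = 399/1121 = 0.3559 ≈ 35.6%, i.e. 35.6 cM.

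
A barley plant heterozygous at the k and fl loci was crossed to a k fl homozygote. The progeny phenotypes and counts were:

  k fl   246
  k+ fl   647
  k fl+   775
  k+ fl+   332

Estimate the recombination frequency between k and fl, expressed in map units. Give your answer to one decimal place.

28.9 map units

The two most frequent classes, k+ fl (647) and k fl+ (775), are the parental types, so the F1 was k+ fl / k fl+.
The recombinant classes are k+ fl+ and k fl: 332 + 246 = 578.
Recombination frequency = 578/2000 = 0.2890 ≈ 28.9%, i.e. 28.9 map units.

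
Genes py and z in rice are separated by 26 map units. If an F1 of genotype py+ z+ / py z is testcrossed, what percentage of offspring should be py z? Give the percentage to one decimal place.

37.0%

A map distance of 26 map units corresponds to a recombination frequency of 0.260.
The F1 is py+ z+ / py z, so py z is a parental gamete class with expected frequency (1 − r)/2 = 0.740/2 = 0.3700.
That is 0.3700 = 37.0% of the progeny.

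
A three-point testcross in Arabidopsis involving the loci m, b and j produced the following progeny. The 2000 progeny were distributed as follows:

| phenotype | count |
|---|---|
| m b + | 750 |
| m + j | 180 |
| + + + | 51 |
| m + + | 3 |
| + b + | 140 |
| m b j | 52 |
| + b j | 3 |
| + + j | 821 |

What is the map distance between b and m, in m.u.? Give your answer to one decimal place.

16.3 m.u.

The two most frequent reciprocal classes, m b + and + + j, are the parental types, so the F1 was m b + / + + j.
The two rarest classes, m + + and + b j, are the double crossovers. Comparing them with the parentals, only the b allele has switched, so b is the middle locus and the order is m – b – j.
Crossovers in the m–b interval produce the single-crossover classes + b + and m + j (140 + 180 = 320) plus the double crossovers (6).
RF(m–b) = (320 + 6) / 2000 = 326/2000 = 0.1630 → 16.3 m.u.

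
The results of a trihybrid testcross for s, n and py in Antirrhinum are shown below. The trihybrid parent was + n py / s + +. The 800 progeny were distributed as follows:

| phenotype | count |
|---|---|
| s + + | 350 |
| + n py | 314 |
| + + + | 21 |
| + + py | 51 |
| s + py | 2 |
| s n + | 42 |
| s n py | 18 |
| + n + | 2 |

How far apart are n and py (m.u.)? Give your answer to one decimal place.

12.1 m.u.

The two rarest classes, + n + and s + py, are the double crossovers. Comparing them with the parentals, only the py allele has switched, so py is the middle locus and the order is n – py – s.
Crossovers in the n–py interval produce the single-crossover classes + + py and s n + (51 + 42 = 93) plus the double crossovers (4).
RF(n–py) = (93 + 4) / 800 = 97/800 = 0.1212 → 12.1 m.u.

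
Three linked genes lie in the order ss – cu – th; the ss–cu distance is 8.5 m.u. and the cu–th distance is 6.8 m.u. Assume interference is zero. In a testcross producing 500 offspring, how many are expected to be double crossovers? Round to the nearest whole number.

Map distances give recombination frequencies of 0.085 and 0.068 for the two intervals.
With no interference, expected double-crossover frequency = 0.085 × 0.068 = 0.00578.
Expected number = 0.00578 × 500 = 2.89 ≈ 3.

3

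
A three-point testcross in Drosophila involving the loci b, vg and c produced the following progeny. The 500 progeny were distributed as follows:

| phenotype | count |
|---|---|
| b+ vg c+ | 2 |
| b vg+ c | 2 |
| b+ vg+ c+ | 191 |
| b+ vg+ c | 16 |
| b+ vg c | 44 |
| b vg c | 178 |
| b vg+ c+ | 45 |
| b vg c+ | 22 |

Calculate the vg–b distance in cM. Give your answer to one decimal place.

18.6 cM

The two most frequent reciprocal classes, b vg c and b+ vg+ c+, are the parental types, so the F1 was b vg c / b+ vg+ c+.
The two rarest classes, b vg+ c and b+ vg c+, are the double crossovers. Comparing them with the parentals, only the vg allele has switched, so vg is the middle locus and the order is b – vg – c.
Crossovers in the b–vg interval produce the single-crossover classes b+ vg c and b vg+ c+ (44 + 45 = 89) plus the double crossovers (4).
RF(b–vg) = (89 + 4) / 500 = 93/500 = 0.1860 → 18.6 cM.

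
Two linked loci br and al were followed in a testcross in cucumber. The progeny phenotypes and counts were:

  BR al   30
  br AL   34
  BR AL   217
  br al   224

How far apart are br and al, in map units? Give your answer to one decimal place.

12.7 map units

The two most frequent classes, BR AL (217) and br al (224), are the parental types, so the F1 was BR AL / br al.
The recombinant classes are BR al and br AL: 30 + 34 = 64.
Recombination frequency = 64/505 = 0.1267 ≈ 12.7%, i.e. 12.7 map units.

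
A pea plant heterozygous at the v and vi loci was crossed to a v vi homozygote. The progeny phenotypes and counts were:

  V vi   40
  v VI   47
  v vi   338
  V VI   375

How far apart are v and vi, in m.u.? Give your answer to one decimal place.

10.9 m.u.

The two most frequent classes, V VI (375) and v vi (338), are the parental types, so the F1 was V VI / v vi.
The recombinant classes are V vi and v VI: 40 + 47 = 87.
Recombination frequency = 87/800 = 0.1087 ≈ 10.9%, i.e. 10.9 m.u.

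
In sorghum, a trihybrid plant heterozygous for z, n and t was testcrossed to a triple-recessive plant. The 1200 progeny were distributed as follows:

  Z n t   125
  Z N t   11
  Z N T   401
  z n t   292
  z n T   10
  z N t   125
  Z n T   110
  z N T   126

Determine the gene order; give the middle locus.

t

The two most frequent reciprocal classes, z n t and Z N T, are the parental types, so the F1 was z n t / Z N T.
The two rarest classes, z n T and Z N t, are the double crossovers. Comparing them with the parentals, only the t allele has switched, so t is the middle locus and the order is z – t – n.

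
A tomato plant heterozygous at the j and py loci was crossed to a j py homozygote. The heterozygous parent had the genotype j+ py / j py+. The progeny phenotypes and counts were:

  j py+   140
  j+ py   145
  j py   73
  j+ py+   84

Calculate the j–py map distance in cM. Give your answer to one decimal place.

35.5 cM

The recombinant classes are j+ py+ and j py: 84 + 73 = 157.
Recombination frequency = 157/442 = 0.3552 ≈ 35.5%, i.e. 35.5 cM.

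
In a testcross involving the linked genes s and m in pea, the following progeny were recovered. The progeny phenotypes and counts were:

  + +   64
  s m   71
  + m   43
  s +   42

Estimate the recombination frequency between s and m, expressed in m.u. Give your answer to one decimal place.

The two most frequent classes, + + (64) and s m (71), are the parental types, so the F1 was + + / s m.
The recombinant classes are + m and s +: 43 + 42 = 85.
Recombination frequency = 85/220 = 0.3864 ≈ 38.6%, i.e. 38.6 m.u.

38.6 m.u.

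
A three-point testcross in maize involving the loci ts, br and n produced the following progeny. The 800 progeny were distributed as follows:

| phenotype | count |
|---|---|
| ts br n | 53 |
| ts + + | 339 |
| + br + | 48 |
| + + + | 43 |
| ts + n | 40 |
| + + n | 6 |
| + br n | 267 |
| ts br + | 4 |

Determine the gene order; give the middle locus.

The two most frequent reciprocal classes, ts + + and + br n, are the parental types, so the F1 was ts + + / + br n.
The two rarest classes, ts br + and + + n, are the double crossovers. Comparing them with the parentals, only the br allele has switched, so br is the middle locus and the order is n – br – ts.

br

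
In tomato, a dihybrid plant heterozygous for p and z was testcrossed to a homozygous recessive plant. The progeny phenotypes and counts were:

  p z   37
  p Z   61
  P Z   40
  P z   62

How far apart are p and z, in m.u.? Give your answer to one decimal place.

38.5 m.u.

The two most frequent classes, P z (62) and p Z (61), are the parental types, so the F1 was P z / p Z.
The recombinant classes are P Z and p z: 40 + 37 = 77.
Recombination frequency = 77/200 = 0.3850 ≈ 38.5%, i.e. 38.5 m.u.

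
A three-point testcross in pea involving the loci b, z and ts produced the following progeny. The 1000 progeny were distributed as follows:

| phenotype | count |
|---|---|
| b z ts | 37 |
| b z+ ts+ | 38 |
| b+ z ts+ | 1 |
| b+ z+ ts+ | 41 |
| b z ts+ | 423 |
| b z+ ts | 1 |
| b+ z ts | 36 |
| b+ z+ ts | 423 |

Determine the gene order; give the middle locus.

The two most frequent reciprocal classes, b+ z+ ts and b z ts+, are the parental types, so the F1 was b+ z+ ts / b z ts+.
The two rarest classes, b z+ ts and b+ z ts+, are the double crossovers. Comparing them with the parentals, only the b allele has switched, so b is the middle locus and the order is z – b – ts.

b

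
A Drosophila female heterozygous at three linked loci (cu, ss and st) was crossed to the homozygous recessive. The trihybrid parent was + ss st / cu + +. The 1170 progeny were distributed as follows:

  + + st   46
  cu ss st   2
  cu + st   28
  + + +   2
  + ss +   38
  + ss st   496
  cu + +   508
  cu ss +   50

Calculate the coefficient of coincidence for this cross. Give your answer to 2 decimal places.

The two rarest classes, cu ss st and + + +, are the double crossovers. Comparing them with the parentals, only the cu allele has switched, so cu is the middle locus and the order is st – cu – ss.
st–cu: (66 + 4)/1170 = 0.0598; cu–ss: (96 + 4)/1170 = 0.0855.
Expected DCO frequency = 0.0598 × 0.0855 ≈ 0.00511; observed = 4/1170 ≈ 0.00342.
Coefficient of coincidence = 0.00342/0.00511 ≈ 0.67.

0.67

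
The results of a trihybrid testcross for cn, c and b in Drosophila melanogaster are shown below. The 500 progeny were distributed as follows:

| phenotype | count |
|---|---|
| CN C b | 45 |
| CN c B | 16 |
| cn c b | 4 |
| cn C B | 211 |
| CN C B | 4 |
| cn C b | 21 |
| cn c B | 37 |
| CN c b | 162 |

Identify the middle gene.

The two most frequent reciprocal classes, CN c b and cn C B, are the parental types, so the F1 was CN c b / cn C B.
The two rarest classes, cn c b and CN C B, are the double crossovers. Comparing them with the parentals, only the cn allele has switched, so cn is the middle locus and the order is c – cn – b.

cn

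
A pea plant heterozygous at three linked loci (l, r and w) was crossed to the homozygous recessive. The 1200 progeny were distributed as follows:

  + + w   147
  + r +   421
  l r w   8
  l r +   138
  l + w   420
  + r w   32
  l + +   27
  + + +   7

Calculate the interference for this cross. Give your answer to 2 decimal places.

The two most frequent reciprocal classes, + r + and l + w, are the parental types, so the F1 was + r + / l + w.
The two rarest classes, + + + and l r w, are the double crossovers. Comparing them with the parentals, only the r allele has switched, so r is the middle locus and the order is l – r – w.
l–r: (285 + 15)/1200 = 0.2500; r–w: (59 + 15)/1200 = 0.0617.
Expected DCO frequency = 0.2500 × 0.0617 ≈ 0.01542; observed = 15/1200 ≈ 0.01250.
Coefficient of coincidence = 0.01250/0.01542 ≈ 0.81; interference = 1 − 0.81 = 0.19.

0.19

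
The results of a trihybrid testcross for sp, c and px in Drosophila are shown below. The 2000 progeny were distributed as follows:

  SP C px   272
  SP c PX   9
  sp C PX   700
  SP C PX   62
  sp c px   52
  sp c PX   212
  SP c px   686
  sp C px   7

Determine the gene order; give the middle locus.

px

The two most frequent reciprocal classes, sp C PX and SP c px, are the parental types, so the F1 was sp C PX / SP c px.
The two rarest classes, sp C px and SP c PX, are the double crossovers. Comparing them with the parentals, only the px allele has switched, so px is the middle locus and the order is sp – px – c.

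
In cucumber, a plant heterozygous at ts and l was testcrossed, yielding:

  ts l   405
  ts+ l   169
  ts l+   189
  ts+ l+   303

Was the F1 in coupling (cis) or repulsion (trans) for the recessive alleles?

cis

The two most frequent classes are ts+ l+ (303) and ts l (405); these are the parental (non-recombinant) types.
So the F1 carried ts+ l+ on one chromosome and ts l on the other — the recessive alleles are on the same chromosome (cis / coupling).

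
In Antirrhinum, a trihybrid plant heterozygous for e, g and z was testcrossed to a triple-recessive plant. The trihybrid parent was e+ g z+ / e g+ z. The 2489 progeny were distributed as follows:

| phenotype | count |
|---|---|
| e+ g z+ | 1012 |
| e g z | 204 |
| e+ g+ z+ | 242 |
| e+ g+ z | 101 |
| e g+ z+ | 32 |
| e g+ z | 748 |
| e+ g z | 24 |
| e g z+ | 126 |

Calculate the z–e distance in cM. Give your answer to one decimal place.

11.4 cM

The two rarest classes, e+ g z and e g+ z+, are the double crossovers. Comparing them with the parentals, only the z allele has switched, so z is the middle locus and the order is g – z – e.
Crossovers in the z–e interval produce the single-crossover classes e g z+ and e+ g+ z (126 + 101 = 227) plus the double crossovers (56).
RF(z–e) = (227 + 56) / 2489 = 283/2489 = 0.1137 → 11.4 cM.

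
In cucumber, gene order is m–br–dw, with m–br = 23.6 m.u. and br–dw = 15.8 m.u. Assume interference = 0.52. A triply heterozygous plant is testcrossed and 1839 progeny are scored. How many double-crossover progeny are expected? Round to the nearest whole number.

33

Map distances give recombination frequencies of 0.236 and 0.158 for the two intervals.
With interference 0.52 (so coincidence = 0.48), expected double-crossover frequency = 0.236 × 0.158 × 0.48 = 0.01790.
Expected number = 0.01790 × 1839 = 32.91 ≈ 33.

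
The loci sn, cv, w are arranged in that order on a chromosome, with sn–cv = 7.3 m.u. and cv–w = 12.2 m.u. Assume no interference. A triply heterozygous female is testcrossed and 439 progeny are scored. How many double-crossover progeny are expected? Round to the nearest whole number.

4

Map distances give recombination frequencies of 0.073 and 0.122 for the two intervals.
With no interference, expected double-crossover frequency = 0.073 × 0.122 = 0.00891.
Expected number = 0.00891 × 439 = 3.91 ≈ 4.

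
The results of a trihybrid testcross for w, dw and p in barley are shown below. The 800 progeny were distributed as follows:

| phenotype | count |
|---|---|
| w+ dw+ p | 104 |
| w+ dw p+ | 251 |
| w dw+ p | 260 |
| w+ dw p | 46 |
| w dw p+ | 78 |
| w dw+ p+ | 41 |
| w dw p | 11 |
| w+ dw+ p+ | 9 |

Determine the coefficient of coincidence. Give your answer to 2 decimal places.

0.74

The two most frequent reciprocal classes, w+ dw p+ and w dw+ p, are the parental types, so the F1 was w+ dw p+ / w dw+ p.
The two rarest classes, w+ dw+ p+ and w dw p, are the double crossovers. Comparing them with the parentals, only the dw allele has switched, so dw is the middle locus and the order is p – dw – w.
p–dw: (87 + 20)/800 = 0.1338; dw–w: (182 + 20)/800 = 0.2525.
Expected DCO frequency = 0.1338 × 0.2525 ≈ 0.03378; observed = 20/800 ≈ 0.02500.
Coefficient of coincidence = 0.02500/0.03378 ≈ 0.74.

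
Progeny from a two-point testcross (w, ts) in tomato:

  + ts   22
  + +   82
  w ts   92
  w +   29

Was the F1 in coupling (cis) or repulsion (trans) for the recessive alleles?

The two most frequent classes are + + (82) and w ts (92); these are the parental (non-recombinant) types.
So the F1 carried + + on one chromosome and w ts on the other — the recessive alleles are on the same chromosome (cis / coupling).

cis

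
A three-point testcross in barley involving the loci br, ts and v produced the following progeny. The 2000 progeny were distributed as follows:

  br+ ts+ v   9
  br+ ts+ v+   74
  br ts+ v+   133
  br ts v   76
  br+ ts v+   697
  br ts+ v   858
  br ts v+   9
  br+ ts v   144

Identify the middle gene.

The two most frequent reciprocal classes, br ts+ v and br+ ts v+, are the parental types, so the F1 was br ts+ v / br+ ts v+.
The two rarest classes, br+ ts+ v and br ts v+, are the double crossovers. Comparing them with the parentals, only the br allele has switched, so br is the middle locus and the order is v – br – ts.

br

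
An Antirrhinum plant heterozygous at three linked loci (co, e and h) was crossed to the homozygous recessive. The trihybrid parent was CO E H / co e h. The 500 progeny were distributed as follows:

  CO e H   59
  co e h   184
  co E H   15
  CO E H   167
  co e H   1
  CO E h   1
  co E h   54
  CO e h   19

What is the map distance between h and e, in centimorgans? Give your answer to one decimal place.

The two rarest classes, CO E h and co e H, are the double crossovers. Comparing them with the parentals, only the h allele has switched, so h is the middle locus and the order is co – h – e.
Crossovers in the h–e interval produce the single-crossover classes CO e H and co E h (59 + 54 = 113) plus the double crossovers (2).
RF(h–e) = (113 + 2) / 500 = 115/500 = 0.2300 → 23.0 centimorgans.

23.0 centimorgans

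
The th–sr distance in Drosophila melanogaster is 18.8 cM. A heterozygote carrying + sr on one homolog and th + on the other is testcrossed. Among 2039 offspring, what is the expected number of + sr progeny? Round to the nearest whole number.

A map distance of 18.8 cM corresponds to a recombination frequency of 0.188.
The F1 is + sr / th +, so + sr is a parental gamete class with expected frequency (1 − r)/2 = 0.812/2 = 0.4060.
Expected number = 0.4060 × 2039 = 827.83 ≈ 828.

828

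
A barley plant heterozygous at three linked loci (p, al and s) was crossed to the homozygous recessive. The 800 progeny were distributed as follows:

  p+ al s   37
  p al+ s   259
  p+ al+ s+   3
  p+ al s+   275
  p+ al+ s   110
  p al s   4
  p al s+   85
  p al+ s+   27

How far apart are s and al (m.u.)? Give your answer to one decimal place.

The two most frequent reciprocal classes, p al+ s and p+ al s+, are the parental types, so the F1 was p al+ s / p+ al s+.
The two rarest classes, p al s and p+ al+ s+, are the double crossovers. Comparing them with the parentals, only the al allele has switched, so al is the middle locus and the order is s – al – p.
Crossovers in the s–al interval produce the single-crossover classes p al+ s+ and p+ al s (27 + 37 = 64) plus the double crossovers (7).
RF(s–al) = (64 + 7) / 800 = 71/800 = 0.0887 → 8.9 m.u.

8.9 m.u.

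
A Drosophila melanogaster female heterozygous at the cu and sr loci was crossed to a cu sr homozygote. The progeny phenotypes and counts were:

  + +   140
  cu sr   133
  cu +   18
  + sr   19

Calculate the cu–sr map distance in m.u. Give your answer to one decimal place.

11.9 m.u.

The two most frequent classes, + + (140) and cu sr (133), are the parental types, so the F1 was + + / cu sr.
The recombinant classes are + sr and cu +: 19 + 18 = 37.
Recombination frequency = 37/310 = 0.1194 ≈ 11.9%, i.e. 11.9 m.u.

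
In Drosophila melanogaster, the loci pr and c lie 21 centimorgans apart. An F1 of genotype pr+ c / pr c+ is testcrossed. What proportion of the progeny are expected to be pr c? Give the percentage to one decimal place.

A map distance of 21 centimorgans corresponds to a recombination frequency of 0.210.
The F1 is pr+ c / pr c+, so pr c is a recombinant gamete class with expected frequency r/2 = 0.210/2 = 0.1050.
That is 0.1050 = 10.5% of the progeny.

10.5%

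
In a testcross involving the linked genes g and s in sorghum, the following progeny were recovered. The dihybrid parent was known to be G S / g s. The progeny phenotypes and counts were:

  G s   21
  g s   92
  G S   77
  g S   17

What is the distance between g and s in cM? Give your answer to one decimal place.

The recombinant classes are G s and g S: 21 + 17 = 38.
Recombination frequency = 38/207 = 0.1836 ≈ 18.4%, i.e. 18.4 cM.

18.4 cM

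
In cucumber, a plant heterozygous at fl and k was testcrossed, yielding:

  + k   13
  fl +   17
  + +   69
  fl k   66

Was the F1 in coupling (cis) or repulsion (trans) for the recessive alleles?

The two most frequent classes are + + (69) and fl k (66); these are the parental (non-recombinant) types.
So the F1 carried + + on one chromosome and fl k on the other — the recessive alleles are on the same chromosome (cis / coupling).

cis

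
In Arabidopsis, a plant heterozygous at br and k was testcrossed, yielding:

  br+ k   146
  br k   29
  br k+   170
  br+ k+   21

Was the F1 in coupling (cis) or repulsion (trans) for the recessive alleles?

The two most frequent classes are br+ k (146) and br k+ (170); these are the parental (non-recombinant) types.
So the F1 carried br+ k on one chromosome and br k+ on the other — the recessive alleles are on opposite chromosomes (trans / repulsion).

trans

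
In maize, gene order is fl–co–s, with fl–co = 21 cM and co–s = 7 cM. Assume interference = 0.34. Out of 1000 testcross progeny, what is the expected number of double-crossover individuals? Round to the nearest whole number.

10

Map distances give recombination frequencies of 0.210 and 0.070 for the two intervals.
With interference 0.34 (so coincidence = 0.66), expected double-crossover frequency = 0.210 × 0.070 × 0.66 = 0.00970.
Expected number = 0.00970 × 1000 = 9.70 ≈ 10.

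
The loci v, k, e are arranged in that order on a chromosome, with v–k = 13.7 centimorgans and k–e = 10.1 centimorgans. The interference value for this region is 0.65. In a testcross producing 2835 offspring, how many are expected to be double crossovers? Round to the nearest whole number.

14

Map distances give recombination frequencies of 0.137 and 0.101 for the two intervals.
With interference 0.65 (so coincidence = 0.35), expected double-crossover frequency = 0.137 × 0.101 × 0.35 = 0.00484.
Expected number = 0.00484 × 2835 = 13.73 ≈ 14.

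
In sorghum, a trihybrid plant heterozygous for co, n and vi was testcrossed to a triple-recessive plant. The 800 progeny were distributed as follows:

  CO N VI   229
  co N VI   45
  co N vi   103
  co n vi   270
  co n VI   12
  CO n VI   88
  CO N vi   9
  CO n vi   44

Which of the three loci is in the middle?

The two most frequent reciprocal classes, CO N VI and co n vi, are the parental types, so the F1 was CO N VI / co n vi.
The two rarest classes, CO N vi and co n VI, are the double crossovers. Comparing them with the parentals, only the vi allele has switched, so vi is the middle locus and the order is co – vi – n.

vi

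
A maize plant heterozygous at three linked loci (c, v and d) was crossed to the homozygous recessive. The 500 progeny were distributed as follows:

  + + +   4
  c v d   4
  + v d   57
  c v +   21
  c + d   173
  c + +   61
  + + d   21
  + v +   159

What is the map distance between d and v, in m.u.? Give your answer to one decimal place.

The two most frequent reciprocal classes, + v + and c + d, are the parental types, so the F1 was + v + / c + d.
The two rarest classes, + + + and c v d, are the double crossovers. Comparing them with the parentals, only the v allele has switched, so v is the middle locus and the order is c – v – d.
Crossovers in the v–d interval produce the single-crossover classes + v d and c + + (57 + 61 = 118) plus the double crossovers (8).
RF(v–d) = (118 + 8) / 500 = 126/500 = 0.2520 → 25.2 m.u.

25.2 m.u.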